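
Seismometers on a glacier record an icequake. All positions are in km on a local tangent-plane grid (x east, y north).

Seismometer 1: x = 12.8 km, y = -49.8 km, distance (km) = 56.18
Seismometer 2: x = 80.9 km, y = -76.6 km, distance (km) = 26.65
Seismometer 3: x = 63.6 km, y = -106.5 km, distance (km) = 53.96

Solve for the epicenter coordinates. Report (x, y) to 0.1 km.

Circle about each station: (x − 12.8)² + (y + 49.8)² = 56.18²; (x − 80.9)² + (y + 76.6)² = 26.65²; (x − 63.6)² + (y + 106.5)² = 53.96².
Subtracting the Seismometer 1 equation from the Seismometer 2 and Seismometer 3 equations removes the quadratic terms:
136.2 x − 53.6 y = 12214.46
101.6 x − 113.4 y = 12987.84
Solving the 2×2 system: x ≈ 68.9, y ≈ -52.8 km.
Check against Seismometer 1 (with the unrounded x, y): √((x − 12.8)²+(y + 49.8)²) = 56.18 ≈ 56.18 km. ✓

x ≈ 68.9 km, y ≈ -52.8 km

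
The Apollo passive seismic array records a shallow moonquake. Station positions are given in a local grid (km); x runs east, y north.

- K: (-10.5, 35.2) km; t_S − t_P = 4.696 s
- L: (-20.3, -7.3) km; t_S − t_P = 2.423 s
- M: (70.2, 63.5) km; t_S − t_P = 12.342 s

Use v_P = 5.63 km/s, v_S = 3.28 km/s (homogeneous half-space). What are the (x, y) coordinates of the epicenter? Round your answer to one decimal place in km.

x ≈ -2.4 km, y ≈ -0.8 km

Distance from S−P lag: d = Δt · v_P v_S / (v_P − v_S) = Δt · (5.63·3.28)/(5.63−3.28) ≈ 7.8580·Δt.
So d_K = 36.90, d_L = 19.04, d_M = 96.98 km.
Circle about each station: (x + 10.5)² + (y − 35.2)² = 36.90²; (x + 20.3)² + (y + 7.3)² = 19.04²; (x − 70.2)² + (y − 63.5)² = 96.98².
Subtracting the K equation from the L and M equations removes the quadratic terms:
-19.6 x − 85.0 y = 115.18
161.4 x + 56.6 y = -432.51
Solving the 2×2 system: x ≈ -2.4, y ≈ -0.8 km.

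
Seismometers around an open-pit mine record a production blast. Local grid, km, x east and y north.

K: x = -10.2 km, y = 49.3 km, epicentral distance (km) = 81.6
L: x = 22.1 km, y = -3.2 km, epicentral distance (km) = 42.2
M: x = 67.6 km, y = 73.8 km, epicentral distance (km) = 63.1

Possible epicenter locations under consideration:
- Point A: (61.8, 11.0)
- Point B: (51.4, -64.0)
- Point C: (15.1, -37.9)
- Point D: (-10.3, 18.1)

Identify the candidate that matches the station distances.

For each candidate, compare |candidate − station| to the reported distance:
Point A: residuals K 0.0, L 0.0, M 0.0 → max 0.0 km
Point B: residuals K 47.4, L 25.3, M 75.6 → max 75.6 km
Point C: residuals K 9.2, L 6.8, M 60.3 → max 60.3 km
Point D: residuals K 50.4, L 3.4, M 32.7 → max 50.4 km
Only Point A has all residuals ≈ 0.

Point A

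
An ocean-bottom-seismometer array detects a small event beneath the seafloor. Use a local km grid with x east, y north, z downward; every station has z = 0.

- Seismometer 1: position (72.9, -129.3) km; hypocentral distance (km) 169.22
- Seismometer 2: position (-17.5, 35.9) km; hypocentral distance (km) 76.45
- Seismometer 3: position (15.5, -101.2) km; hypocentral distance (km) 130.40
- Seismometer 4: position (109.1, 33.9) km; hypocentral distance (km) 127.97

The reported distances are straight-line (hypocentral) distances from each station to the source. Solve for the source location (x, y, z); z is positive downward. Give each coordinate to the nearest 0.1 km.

x ≈ 3.8 km, y ≈ 9.2 km, depth ≈ 68.4 km

Each station gives a sphere (x−x_i)² + (y−y_i)² + z² = d_i² (stations at z=0).
Subtracting the Seismometer 1 sphere from Seismometer 2 and Seismometer 3: z² cancels, leaving linear equations in x and y:
-180.8 x + 330.4 y = 2352.97
-114.8 x + 56.2 y = 80.04
Solving: x ≈ 3.810, y ≈ 9.206 km (keep extra digits for the depth step; rounded: 3.8, 9.2).
Then from the Seismometer 1 sphere: z² = 169.22² − (x − 72.9)² − (y + 129.3)² with x = 3.810, y = 9.206, so z ≈ 68.396 ≈ 68.4 km.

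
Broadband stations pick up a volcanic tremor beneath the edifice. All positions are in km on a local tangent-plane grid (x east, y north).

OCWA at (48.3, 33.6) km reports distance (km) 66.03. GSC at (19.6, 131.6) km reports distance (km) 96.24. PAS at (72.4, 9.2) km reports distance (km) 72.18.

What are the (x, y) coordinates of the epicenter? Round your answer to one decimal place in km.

Circle about each station: (x − 48.3)² + (y − 33.6)² = 66.03²; (x − 19.6)² + (y − 131.6)² = 96.24²; (x − 72.4)² + (y − 9.2)² = 72.18².
Subtracting pairs of circle equations eliminates x²+y² and gives linear equations (the radical axes):
-57.4 x + 196.0 y = 9338.69
48.2 x − 48.8 y = 1014.56
Solving the 2×2 system: x ≈ 98.5, y ≈ 76.5 km.
Check against OCWA (with the unrounded x, y): √((x − 48.3)²+(y − 33.6)²) = 66.02 ≈ 66.03 km. ✓

(98.5, 76.5)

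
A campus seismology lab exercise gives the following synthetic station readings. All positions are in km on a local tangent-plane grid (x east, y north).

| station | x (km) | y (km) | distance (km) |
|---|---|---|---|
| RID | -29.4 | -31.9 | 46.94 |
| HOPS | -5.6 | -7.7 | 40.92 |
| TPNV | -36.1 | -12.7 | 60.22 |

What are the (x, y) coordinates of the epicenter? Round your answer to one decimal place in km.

(16.4, -42.2)

Circle about each station: (x + 29.4)² + (y + 31.9)² = 46.94²; (x + 5.6)² + (y + 7.7)² = 40.92²; (x + 36.1)² + (y + 12.7)² = 60.22².
Subtracting the RID equation from the HOPS and TPNV equations removes the quadratic terms:
47.6 x + 48.4 y = -1262.40
-13.4 x + 38.4 y = -1840.55
Solving the 2×2 system: x ≈ 16.4, y ≈ -42.2 km.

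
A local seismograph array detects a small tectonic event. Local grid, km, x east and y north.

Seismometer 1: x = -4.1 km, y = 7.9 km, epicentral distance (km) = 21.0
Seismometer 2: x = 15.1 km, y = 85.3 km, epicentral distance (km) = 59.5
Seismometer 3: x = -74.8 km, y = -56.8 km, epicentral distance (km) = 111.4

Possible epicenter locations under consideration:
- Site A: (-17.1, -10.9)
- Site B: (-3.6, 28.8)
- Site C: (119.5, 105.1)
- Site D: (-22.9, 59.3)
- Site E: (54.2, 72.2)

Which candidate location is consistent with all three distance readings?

For each candidate, compare |candidate − station| to the reported distance:
Site A: residuals Seismometer 1 1.9, Seismometer 2 41.9, Seismometer 3 37.7 → max 41.9 km
Site B: residuals Seismometer 1 0.1, Seismometer 2 0.0, Seismometer 3 0.1 → max 0.1 km
Site C: residuals Seismometer 1 136.2, Seismometer 2 46.8, Seismometer 3 141.5 → max 141.5 km
Site D: residuals Seismometer 1 33.7, Seismometer 2 13.5, Seismometer 3 15.8 → max 33.7 km
Site E: residuals Seismometer 1 65.8, Seismometer 2 18.3, Seismometer 3 71.0 → max 71.0 km
Only Site B has all residuals ≈ 0.

Site B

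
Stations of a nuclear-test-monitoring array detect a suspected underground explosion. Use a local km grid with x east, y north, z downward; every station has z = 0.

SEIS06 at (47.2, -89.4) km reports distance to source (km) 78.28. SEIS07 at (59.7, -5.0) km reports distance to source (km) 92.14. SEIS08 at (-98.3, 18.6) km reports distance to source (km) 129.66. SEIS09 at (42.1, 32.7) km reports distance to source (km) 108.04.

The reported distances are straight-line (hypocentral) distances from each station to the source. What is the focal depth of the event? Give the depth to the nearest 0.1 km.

Each station gives a sphere (x−x_i)² + (y−y_i)² + z² = d_i² (stations at z=0).
Subtracting the SEIS06 sphere from SEIS07 and SEIS08: z² cancels, leaving linear equations in x and y:
25.0 x + 168.8 y = -8993.13
-291.0 x + 216.0 y = -10895.31
Solving: x ≈ -1.896, y ≈ -52.996 km (keep extra digits for the depth step; rounded: -1.9, -53.0).
Then from the SEIS06 sphere: z² = 78.28² − (x − 47.2)² − (y + 89.4)² with x = -1.896, y = -52.996, so z ≈ 48.909 ≈ 48.9 km.
Check against SEIS09 (with the unrounded solution): distance 108.03 ≈ 108.04 km. ✓

z ≈ 48.9 km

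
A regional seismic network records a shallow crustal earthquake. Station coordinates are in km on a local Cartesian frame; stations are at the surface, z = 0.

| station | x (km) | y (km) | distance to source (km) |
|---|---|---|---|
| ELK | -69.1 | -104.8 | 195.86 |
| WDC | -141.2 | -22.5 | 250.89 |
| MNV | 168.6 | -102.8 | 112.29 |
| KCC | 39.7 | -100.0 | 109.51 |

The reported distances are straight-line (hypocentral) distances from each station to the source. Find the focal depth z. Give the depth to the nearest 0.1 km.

Each station gives a sphere (x−x_i)² + (y−y_i)² + z² = d_i² (stations at z=0).
Subtracting the ELK sphere from WDC and MNV: z² cancels, leaving linear equations in x and y:
-144.2 x + 164.6 y = -19898.81
475.4 x + 4.0 y = 48988.05
Solving: x ≈ 103.302, y ≈ -30.393 km (keep extra digits for the depth step; rounded: 103.3, -30.4).
Then from the ELK sphere: z² = 195.86² − (x + 69.1)² − (y + 104.8)² with x = 103.302, y = -30.393, so z ≈ 55.698 ≈ 55.7 km.
Check against KCC (with the unrounded solution): distance 109.51 ≈ 109.51 km. ✓

z ≈ 55.7 km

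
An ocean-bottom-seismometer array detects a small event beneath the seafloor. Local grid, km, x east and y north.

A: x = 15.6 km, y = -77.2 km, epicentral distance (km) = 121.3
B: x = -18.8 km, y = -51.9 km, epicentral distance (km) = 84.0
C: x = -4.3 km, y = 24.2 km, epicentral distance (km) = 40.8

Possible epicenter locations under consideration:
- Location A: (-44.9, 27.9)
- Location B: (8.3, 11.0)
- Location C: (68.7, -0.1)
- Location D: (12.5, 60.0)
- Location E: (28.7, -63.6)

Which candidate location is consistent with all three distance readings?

Location A

For each candidate, compare |candidate − station| to the reported distance:
Location A: residuals A 0.0, B 0.0, C 0.0 → max 0.0 km
Location B: residuals A 32.8, B 15.5, C 22.6 → max 32.8 km
Location C: residuals A 27.7, B 17.7, C 36.1 → max 36.1 km
Location D: residuals A 15.9, B 32.2, C 1.3 → max 32.2 km
Location E: residuals A 102.4, B 35.1, C 53.0 → max 102.4 km
Only Location A has all residuals ≈ 0.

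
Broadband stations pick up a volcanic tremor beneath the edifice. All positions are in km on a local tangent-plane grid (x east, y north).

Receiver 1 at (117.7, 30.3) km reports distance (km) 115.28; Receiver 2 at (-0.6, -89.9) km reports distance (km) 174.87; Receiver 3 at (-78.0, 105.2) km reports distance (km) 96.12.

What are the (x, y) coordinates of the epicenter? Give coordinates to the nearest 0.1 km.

15.8 km east, 84.2 km north

Circle about each station: (x − 117.7)² + (y − 30.3)² = 115.28²; (x + 0.6)² + (y + 89.9)² = 174.87²; (x + 78.0)² + (y − 105.2)² = 96.12².
Subtracting the Receiver 1 equation from the Receiver 2 and Receiver 3 equations removes the quadratic terms:
-236.6 x − 240.4 y = -23979.05
-391.4 x + 149.8 y = 6430.08
Solving the 2×2 system: x ≈ 15.8, y ≈ 84.2 km.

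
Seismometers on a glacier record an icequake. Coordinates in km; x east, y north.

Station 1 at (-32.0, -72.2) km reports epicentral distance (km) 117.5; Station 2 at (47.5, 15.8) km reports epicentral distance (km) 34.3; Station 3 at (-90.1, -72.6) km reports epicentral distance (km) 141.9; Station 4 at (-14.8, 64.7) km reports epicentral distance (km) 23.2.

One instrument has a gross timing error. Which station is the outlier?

Station 2

Solve using three stations at a time. Using Station 1, Station 3, Station 4 (subtract circle equations pairwise → linear system) gives (x, y) ≈ (-7.4, 42.7).
Distances from that point to each station vs reported:
  Station 1: calculated 117.5 vs reported 117.5 → residual 0.0 km
  Station 2: calculated 61.1 vs reported 34.3 → residual 26.8 km
  Station 3: calculated 141.9 vs reported 141.9 → residual 0.0 km
  Station 4: calculated 23.2 vs reported 23.2 → residual 0.0 km
Station 1, Station 3, Station 4 are mutually consistent (residuals ≈ 0); Station 2 is off by 26.8 km.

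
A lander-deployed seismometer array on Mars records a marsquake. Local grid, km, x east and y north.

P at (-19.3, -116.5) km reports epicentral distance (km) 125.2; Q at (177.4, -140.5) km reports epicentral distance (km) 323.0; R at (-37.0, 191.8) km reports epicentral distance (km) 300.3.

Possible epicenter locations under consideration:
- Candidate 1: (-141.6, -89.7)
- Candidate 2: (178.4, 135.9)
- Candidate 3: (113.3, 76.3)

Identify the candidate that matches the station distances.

For each candidate, compare |candidate − station| to the reported distance:
Candidate 1: residuals P 0.0, Q 0.0, R 0.0 → max 0.0 km
Candidate 2: residuals P 195.4, Q 46.6, R 77.8 → max 195.4 km
Candidate 3: residuals P 108.8, Q 96.9, R 110.7 → max 110.7 km
Only Candidate 1 has all residuals ≈ 0.

Candidate 1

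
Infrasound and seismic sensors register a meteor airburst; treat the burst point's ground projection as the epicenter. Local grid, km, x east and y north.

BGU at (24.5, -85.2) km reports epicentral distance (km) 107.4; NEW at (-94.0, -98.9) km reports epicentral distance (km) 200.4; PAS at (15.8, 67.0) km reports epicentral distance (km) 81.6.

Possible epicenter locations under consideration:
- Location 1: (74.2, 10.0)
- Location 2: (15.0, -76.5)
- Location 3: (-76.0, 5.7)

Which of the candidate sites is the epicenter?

For each candidate, compare |candidate − station| to the reported distance:
Location 1: residuals BGU 0.0, NEW 0.0, PAS 0.0 → max 0.0 km
Location 2: residuals BGU 94.5, NEW 89.1, PAS 61.9 → max 94.5 km
Location 3: residuals BGU 28.1, NEW 94.3, PAS 28.8 → max 94.3 km
Only Location 1 has all residuals ≈ 0.

Location 1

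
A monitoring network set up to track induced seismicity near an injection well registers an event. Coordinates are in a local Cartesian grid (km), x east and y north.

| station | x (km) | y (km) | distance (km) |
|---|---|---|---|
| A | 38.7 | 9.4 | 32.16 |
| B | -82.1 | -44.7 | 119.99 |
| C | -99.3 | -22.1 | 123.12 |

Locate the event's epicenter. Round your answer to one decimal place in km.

x ≈ 12.9 km, y ≈ 28.6 km

Circle about each station: (x − 38.7)² + (y − 9.4)² = 32.16²; (x + 82.1)² + (y + 44.7)² = 119.99²; (x + 99.3)² + (y + 22.1)² = 123.12².
Subtracting pairs of circle equations eliminates x²+y² and gives linear equations (the radical axes):
-241.6 x − 108.2 y = -6210.88
-276.0 x − 63.0 y = -5361.42
Solving the 2×2 system: x ≈ 12.9, y ≈ 28.6 km.
Check against A (with the unrounded x, y): √((x − 38.7)²+(y − 9.4)²) = 32.17 ≈ 32.16 km. ✓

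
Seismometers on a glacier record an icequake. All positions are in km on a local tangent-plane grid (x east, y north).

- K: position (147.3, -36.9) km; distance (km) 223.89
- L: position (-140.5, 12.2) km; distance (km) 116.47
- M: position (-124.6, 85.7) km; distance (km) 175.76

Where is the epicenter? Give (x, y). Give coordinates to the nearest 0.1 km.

Circle about each station: (x − 147.3)² + (y + 36.9)² = 223.89²; (x + 140.5)² + (y − 12.2)² = 116.47²; (x + 124.6)² + (y − 85.7)² = 175.76².
Subtracting pairs of circle equations eliminates x²+y² and gives linear equations (the radical axes):
-575.6 x + 98.2 y = 33391.66
-543.8 x + 245.2 y = 19045.90
Solving the 2×2 system: x ≈ -72.0, y ≈ -82.0 km.
Check against K (with the unrounded x, y): √((x − 147.3)²+(y + 36.9)²) = 223.90 ≈ 223.89 km. ✓

x ≈ -72.0 km, y ≈ -82.0 km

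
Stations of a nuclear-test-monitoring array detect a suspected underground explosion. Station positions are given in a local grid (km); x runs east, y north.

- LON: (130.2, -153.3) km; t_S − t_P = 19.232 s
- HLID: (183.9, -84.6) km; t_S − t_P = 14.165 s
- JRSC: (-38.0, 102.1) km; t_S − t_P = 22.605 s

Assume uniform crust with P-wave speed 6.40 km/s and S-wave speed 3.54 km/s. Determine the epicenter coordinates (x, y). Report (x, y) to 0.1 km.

Distance from S−P lag: d = Δt · v_P v_S / (v_P − v_S) = Δt · (6.40·3.54)/(6.40−3.54) ≈ 7.9217·Δt.
So d_LON = 152.35, d_HLID = 112.21, d_JRSC = 179.07 km.
Circle about each station: (x − 130.2)² + (y + 153.3)² = 152.35²; (x − 183.9)² + (y + 84.6)² = 112.21²; (x + 38.0)² + (y − 102.1)² = 179.07².
Subtracting pairs of circle equations eliminates x²+y² and gives linear equations (the radical axes):
107.4 x + 137.4 y = 11142.88
-336.4 x + 510.8 y = -37440.06
Solving the 2×2 system: x ≈ 107.2, y ≈ -2.7 km.
Check against LON (with the unrounded x, y): √((x − 130.2)²+(y + 153.3)²) = 152.35 ≈ 152.35 km. ✓

x ≈ 107.2 km, y ≈ -2.7 km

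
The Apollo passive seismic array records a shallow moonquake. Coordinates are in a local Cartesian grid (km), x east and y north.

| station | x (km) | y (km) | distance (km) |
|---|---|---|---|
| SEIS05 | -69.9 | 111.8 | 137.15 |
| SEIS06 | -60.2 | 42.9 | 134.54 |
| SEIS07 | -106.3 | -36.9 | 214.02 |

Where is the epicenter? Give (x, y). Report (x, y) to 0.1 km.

Circle about each station: (x + 69.9)² + (y − 111.8)² = 137.15²; (x + 60.2)² + (y − 42.9)² = 134.54²; (x + 106.3)² + (y + 36.9)² = 214.02².
Subtracting pairs of circle equations eliminates x²+y² and gives linear equations (the radical axes):
19.4 x − 137.8 y = -11211.69
-72.8 x − 297.4 y = -31718.39
Solving the 2×2 system: x ≈ 65.6, y ≈ 90.6 km.

(65.6, 90.6)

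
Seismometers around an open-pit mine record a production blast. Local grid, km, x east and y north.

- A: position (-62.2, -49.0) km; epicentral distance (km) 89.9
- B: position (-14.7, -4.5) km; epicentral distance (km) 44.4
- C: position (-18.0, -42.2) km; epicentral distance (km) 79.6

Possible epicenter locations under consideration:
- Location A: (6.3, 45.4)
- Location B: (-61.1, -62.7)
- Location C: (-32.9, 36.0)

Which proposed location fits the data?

For each candidate, compare |candidate − station| to the reported distance:
Location A: residuals A 26.7, B 9.7, C 11.3 → max 26.7 km
Location B: residuals A 76.2, B 30.0, C 31.9 → max 76.2 km
Location C: residuals A 0.0, B 0.0, C 0.0 → max 0.0 km
Only Location C has all residuals ≈ 0.

Location C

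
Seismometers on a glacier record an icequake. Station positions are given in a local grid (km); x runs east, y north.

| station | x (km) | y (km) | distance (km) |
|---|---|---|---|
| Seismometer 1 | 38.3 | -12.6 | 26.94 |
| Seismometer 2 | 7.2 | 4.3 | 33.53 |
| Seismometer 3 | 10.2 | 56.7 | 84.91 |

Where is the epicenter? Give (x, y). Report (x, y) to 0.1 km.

Circle about each station: (x − 38.3)² + (y + 12.6)² = 26.94²; (x − 7.2)² + (y − 4.3)² = 33.53²; (x − 10.2)² + (y − 56.7)² = 84.91².
Subtracting the Seismometer 1 equation from the Seismometer 2 and Seismometer 3 equations removes the quadratic terms:
-62.2 x + 33.8 y = -1953.82
-56.2 x + 138.6 y = -4790.66
Solving the 2×2 system: x ≈ 16.2, y ≈ -28.0 km.

(16.2, -28.0)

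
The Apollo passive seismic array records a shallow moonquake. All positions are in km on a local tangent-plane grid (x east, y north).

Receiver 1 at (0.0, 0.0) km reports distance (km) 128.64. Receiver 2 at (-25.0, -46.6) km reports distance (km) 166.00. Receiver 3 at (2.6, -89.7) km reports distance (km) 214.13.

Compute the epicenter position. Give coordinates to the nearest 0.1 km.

Circle about each station: x² + y² = 128.64²; (x + 25.0)² + (y + 46.6)² = 166.00²; (x − 2.6)² + (y + 89.7)² = 214.13².
Subtracting the Receiver 1 equation from the Receiver 2 and Receiver 3 equations removes the quadratic terms:
-50.0 x − 93.2 y = -8211.19
5.2 x − 179.4 y = -21250.56
Solving the 2×2 system: x ≈ -53.7, y ≈ 116.9 km.
Check against Receiver 1 (with the unrounded x, y): √(x²+y²) = 128.63 ≈ 128.64 km. ✓

(-53.7, 116.9)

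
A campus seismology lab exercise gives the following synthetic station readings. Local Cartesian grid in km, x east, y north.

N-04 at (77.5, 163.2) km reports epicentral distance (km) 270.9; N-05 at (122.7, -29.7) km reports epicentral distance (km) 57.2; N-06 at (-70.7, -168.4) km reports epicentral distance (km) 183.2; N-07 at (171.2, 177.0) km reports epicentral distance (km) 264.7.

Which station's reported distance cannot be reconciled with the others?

Solve using three stations at a time. Using N-05, N-06, N-07 (subtract circle equations pairwise → linear system) gives (x, y) ≈ (86.1, -73.6).
Distances from that point to each station vs reported:
  N-04: calculated 237.0 vs reported 270.9 → residual 33.9 km
  N-05: calculated 57.2 vs reported 57.2 → residual 0.0 km
  N-06: calculated 183.2 vs reported 183.2 → residual 0.0 km
  N-07: calculated 264.7 vs reported 264.7 → residual 0.0 km
N-05, N-06, N-07 are mutually consistent (residuals ≈ 0); N-04 is off by 33.9 km.

N-04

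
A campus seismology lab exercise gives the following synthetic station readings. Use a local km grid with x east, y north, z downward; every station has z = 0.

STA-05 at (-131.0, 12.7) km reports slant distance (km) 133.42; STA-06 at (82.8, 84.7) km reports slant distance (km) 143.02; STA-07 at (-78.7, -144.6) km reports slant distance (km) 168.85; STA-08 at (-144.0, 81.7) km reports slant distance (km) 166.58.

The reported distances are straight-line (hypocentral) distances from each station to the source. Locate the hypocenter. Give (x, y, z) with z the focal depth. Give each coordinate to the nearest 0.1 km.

x ≈ -13.4 km, y ≈ -1.5 km, depth ≈ 61.4 km

Each station gives a sphere (x−x_i)² + (y−y_i)² + z² = d_i² (stations at z=0).
Subtracting the STA-05 sphere from STA-06 and STA-07: z² cancels, leaving linear equations in x and y:
427.6 x + 144.0 y = -5946.18
104.6 x − 314.6 y = -928.87
Solving: x ≈ -13.400, y ≈ -1.503 km (keep extra digits for the depth step; rounded: -13.4, -1.5).
Then from the STA-05 sphere: z² = 133.42² − (x + 131.0)² − (y − 12.7)² with x = -13.400, y = -1.503, so z ≈ 61.396 ≈ 61.4 km.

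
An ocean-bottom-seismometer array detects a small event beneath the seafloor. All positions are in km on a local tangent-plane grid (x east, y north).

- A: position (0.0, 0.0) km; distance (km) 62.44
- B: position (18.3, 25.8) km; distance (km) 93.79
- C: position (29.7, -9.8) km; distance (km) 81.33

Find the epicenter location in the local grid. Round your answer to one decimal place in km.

Circle about each station: x² + y² = 62.44²; (x − 18.3)² + (y − 25.8)² = 93.79²; (x − 29.7)² + (y + 9.8)² = 81.33².
Subtracting pairs of circle equations eliminates x²+y² and gives linear equations (the radical axes):
36.6 x + 51.6 y = -3897.28
59.4 x − 19.6 y = -1737.69
Solving the 2×2 system: x ≈ -43.9, y ≈ -44.4 km.

(-43.9, -44.4)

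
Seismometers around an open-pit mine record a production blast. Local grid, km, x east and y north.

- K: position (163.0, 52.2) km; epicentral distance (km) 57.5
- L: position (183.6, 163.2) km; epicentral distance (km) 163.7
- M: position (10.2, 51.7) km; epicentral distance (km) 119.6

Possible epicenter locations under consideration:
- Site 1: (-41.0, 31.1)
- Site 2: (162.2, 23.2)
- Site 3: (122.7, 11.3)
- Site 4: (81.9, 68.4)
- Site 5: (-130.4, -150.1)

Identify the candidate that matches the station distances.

Site 3

For each candidate, compare |candidate − station| to the reported distance:
Site 1: residuals K 147.6, L 96.9, M 64.4 → max 147.6 km
Site 2: residuals K 28.5, L 22.1, M 35.0 → max 35.0 km
Site 3: residuals K 0.1, L 0.0, M 0.1 → max 0.1 km
Site 4: residuals K 25.2, L 24.7, M 46.0 → max 46.0 km
Site 5: residuals K 298.9, L 279.9, M 126.4 → max 298.9 km
Only Site 3 has all residuals ≈ 0.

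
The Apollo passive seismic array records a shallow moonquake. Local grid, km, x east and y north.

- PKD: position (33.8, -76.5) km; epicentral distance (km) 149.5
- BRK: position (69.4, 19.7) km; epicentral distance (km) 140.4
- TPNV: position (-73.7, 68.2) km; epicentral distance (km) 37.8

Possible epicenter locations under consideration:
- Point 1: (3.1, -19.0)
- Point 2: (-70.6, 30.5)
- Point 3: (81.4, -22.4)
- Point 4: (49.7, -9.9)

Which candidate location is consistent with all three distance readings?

Point 2

For each candidate, compare |candidate − station| to the reported distance:
Point 1: residuals PKD 84.3, BRK 63.6, TPNV 78.4 → max 84.3 km
Point 2: residuals PKD 0.0, BRK 0.0, TPNV 0.0 → max 0.0 km
Point 3: residuals PKD 77.4, BRK 96.6, TPNV 141.8 → max 141.8 km
Point 4: residuals PKD 81.0, BRK 104.8, TPNV 108.2 → max 108.2 km
Only Point 2 has all residuals ≈ 0.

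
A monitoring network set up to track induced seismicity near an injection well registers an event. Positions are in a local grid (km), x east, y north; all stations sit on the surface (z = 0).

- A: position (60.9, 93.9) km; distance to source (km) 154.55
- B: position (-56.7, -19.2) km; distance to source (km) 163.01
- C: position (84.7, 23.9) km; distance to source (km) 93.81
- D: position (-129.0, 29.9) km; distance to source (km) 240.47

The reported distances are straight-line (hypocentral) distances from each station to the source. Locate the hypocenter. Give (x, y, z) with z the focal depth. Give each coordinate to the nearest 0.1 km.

Each station gives a sphere (x−x_i)² + (y−y_i)² + z² = d_i² (stations at z=0).
Subtracting the A sphere from B and C: z² cancels, leaving linear equations in x and y:
-235.2 x − 226.2 y = -11629.05
47.6 x − 140.0 y = 10304.67
Solving: x ≈ 90.605, y ≈ -42.799 km (keep extra digits for the depth step; rounded: 90.6, -42.8).
Then from the A sphere: z² = 154.55² − (x − 60.9)² − (y − 93.9)² with x = 90.605, y = -42.799, so z ≈ 65.702 ≈ 65.7 km.
Check against D (with the unrounded solution): distance 240.47 ≈ 240.47 km. ✓

(90.6, -42.8, 65.7)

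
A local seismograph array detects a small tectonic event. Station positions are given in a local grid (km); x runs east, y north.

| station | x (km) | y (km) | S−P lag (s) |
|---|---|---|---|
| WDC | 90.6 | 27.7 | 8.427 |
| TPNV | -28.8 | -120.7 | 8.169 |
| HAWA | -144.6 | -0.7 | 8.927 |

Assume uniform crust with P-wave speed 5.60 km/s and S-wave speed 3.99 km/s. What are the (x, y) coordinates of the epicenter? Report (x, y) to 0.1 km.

Distance from S−P lag: d = Δt · v_P v_S / (v_P − v_S) = Δt · (5.60·3.99)/(5.60−3.99) ≈ 13.8783·Δt.
So d_WDC = 116.95, d_TPNV = 113.37, d_HAWA = 123.89 km.
Circle about each station: (x − 90.6)² + (y − 27.7)² = 116.95²; (x + 28.8)² + (y + 120.7)² = 113.37²; (x + 144.6)² + (y + 0.7)² = 123.89².
Subtracting the WDC equation from the TPNV and HAWA equations removes the quadratic terms:
-238.8 x − 296.8 y = 7246.83
-470.4 x − 56.8 y = 10262.57
Solving the 2×2 system: x ≈ -20.9, y ≈ -7.6 km.

(-20.9, -7.6)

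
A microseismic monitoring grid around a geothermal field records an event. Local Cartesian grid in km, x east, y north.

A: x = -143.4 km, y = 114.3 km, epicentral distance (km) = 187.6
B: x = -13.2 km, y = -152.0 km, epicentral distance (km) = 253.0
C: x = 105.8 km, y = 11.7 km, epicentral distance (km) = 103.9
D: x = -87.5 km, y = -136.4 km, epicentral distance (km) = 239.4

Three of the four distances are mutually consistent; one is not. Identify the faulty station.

Solve using three stations at a time. Using A, B, C (subtract circle equations pairwise → linear system) gives (x, y) ≈ (43.2, 94.6).
Distances from that point to each station vs reported:
  A: calculated 187.6 vs reported 187.6 → residual 0.0 km
  B: calculated 253.0 vs reported 253.0 → residual 0.0 km
  C: calculated 103.9 vs reported 103.9 → residual 0.0 km
  D: calculated 265.4 vs reported 239.4 → residual 26.0 km
A, B, C are mutually consistent (residuals ≈ 0); D is off by 26.0 km.

D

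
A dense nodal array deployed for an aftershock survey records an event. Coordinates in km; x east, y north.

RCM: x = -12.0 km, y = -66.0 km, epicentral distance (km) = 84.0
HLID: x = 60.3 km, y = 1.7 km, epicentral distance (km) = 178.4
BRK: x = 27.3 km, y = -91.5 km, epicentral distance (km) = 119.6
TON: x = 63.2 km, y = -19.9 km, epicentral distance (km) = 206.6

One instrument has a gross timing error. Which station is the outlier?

Solve using three stations at a time. Using RCM, HLID, BRK (subtract circle equations pairwise → linear system) gives (x, y) ≈ (-92.3, -90.7).
Distances from that point to each station vs reported:
  RCM: calculated 84.0 vs reported 84.0 → residual 0.0 km
  HLID: calculated 178.4 vs reported 178.4 → residual 0.0 km
  BRK: calculated 119.6 vs reported 119.6 → residual 0.0 km
  TON: calculated 170.9 vs reported 206.6 → residual 35.7 km
RCM, HLID, BRK are mutually consistent (residuals ≈ 0); TON is off by 35.7 km.

TON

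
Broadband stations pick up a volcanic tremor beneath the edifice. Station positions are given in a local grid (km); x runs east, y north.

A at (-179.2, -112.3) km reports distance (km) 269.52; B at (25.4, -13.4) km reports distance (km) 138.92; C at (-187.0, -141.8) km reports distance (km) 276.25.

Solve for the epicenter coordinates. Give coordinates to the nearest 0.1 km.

Circle about each station: (x + 179.2)² + (y + 112.3)² = 269.52²; (x − 25.4)² + (y + 13.4)² = 138.92²; (x + 187.0)² + (y + 141.8)² = 276.25².
Subtracting the A equation from the B and C equations removes the quadratic terms:
409.2 x + 197.8 y = 9443.05
-15.6 x − 59.0 y = 6679.28
Solving the 2×2 system: x ≈ 89.2, y ≈ -136.8 km.
Check against A (with the unrounded x, y): √((x + 179.2)²+(y + 112.3)²) = 269.52 ≈ 269.52 km. ✓

x ≈ 89.2 km, y ≈ -136.8 km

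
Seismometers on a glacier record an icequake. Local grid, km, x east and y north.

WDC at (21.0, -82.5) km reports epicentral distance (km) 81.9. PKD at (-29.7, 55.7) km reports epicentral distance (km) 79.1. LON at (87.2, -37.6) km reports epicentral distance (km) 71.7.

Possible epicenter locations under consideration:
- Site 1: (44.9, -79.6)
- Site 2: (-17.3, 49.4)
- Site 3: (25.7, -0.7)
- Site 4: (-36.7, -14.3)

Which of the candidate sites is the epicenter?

Site 3

For each candidate, compare |candidate − station| to the reported distance:
Site 1: residuals WDC 57.8, PKD 75.4, LON 12.1 → max 75.4 km
Site 2: residuals WDC 55.4, PKD 65.2, LON 64.3 → max 65.2 km
Site 3: residuals WDC 0.0, PKD 0.0, LON 0.0 → max 0.0 km
Site 4: residuals WDC 7.4, PKD 8.8, LON 54.4 → max 54.4 km
Only Site 3 has all residuals ≈ 0.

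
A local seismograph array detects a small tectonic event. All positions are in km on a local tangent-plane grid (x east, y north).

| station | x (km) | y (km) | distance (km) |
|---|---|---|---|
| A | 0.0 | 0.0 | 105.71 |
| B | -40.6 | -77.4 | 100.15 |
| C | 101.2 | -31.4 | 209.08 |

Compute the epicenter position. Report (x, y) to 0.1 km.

x ≈ -105.7 km, y ≈ -1.3 km

Circle about each station: x² + y² = 105.71²; (x + 40.6)² + (y + 77.4)² = 100.15²; (x − 101.2)² + (y + 31.4)² = 209.08².
Subtracting the A equation from the B and C equations removes the quadratic terms:
-81.2 x − 154.8 y = 8783.70
202.4 x − 62.8 y = -21312.44
Solving the 2×2 system: x ≈ -105.7, y ≈ -1.3 km.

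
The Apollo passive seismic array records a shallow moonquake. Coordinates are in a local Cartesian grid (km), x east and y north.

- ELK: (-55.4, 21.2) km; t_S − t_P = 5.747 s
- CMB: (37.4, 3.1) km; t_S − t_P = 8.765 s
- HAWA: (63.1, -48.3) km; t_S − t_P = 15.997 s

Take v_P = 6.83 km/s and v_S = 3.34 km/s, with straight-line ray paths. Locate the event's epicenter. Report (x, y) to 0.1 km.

(-18.0, 17.7)

Distance from S−P lag: d = Δt · v_P v_S / (v_P − v_S) = Δt · (6.83·3.34)/(6.83−3.34) ≈ 6.5364·Δt.
So d_ELK = 37.56, d_CMB = 57.29, d_HAWA = 104.56 km.
Circle about each station: (x + 55.4)² + (y − 21.2)² = 37.56²; (x − 37.4)² + (y − 3.1)² = 57.29²; (x − 63.1)² + (y + 48.3)² = 104.56².
Subtracting pairs of circle equations eliminates x²+y² and gives linear equations (the radical axes):
185.6 x − 36.2 y = -3981.62
237.0 x − 139.0 y = -6726.14
Solving the 2×2 system: x ≈ -18.0, y ≈ 17.7 km.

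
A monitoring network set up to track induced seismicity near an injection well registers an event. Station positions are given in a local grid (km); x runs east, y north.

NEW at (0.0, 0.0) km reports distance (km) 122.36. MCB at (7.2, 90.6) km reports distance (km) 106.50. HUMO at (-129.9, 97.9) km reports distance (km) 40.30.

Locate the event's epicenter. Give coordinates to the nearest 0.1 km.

x ≈ -97.9 km, y ≈ 73.4 km

Circle about each station: x² + y² = 122.36²; (x − 7.2)² + (y − 90.6)² = 106.50²; (x + 129.9)² + (y − 97.9)² = 40.30².
Subtracting the NEW equation from the MCB and HUMO equations removes the quadratic terms:
14.4 x + 181.2 y = 11889.92
-259.8 x + 195.8 y = 39806.30
Solving the 2×2 system: x ≈ -97.9, y ≈ 73.4 km.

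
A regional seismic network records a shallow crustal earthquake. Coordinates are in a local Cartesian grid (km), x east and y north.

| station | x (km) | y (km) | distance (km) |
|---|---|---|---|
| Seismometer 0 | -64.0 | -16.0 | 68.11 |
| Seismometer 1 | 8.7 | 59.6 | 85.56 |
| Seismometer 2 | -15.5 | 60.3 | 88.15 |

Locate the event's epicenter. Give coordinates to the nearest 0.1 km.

Circle about each station: (x + 64.0)² + (y + 16.0)² = 68.11²; (x − 8.7)² + (y − 59.6)² = 85.56²; (x + 15.5)² + (y − 60.3)² = 88.15².
Subtracting the Seismometer 0 equation from the Seismometer 1 and Seismometer 2 equations removes the quadratic terms:
145.4 x + 151.2 y = -3405.69
97.0 x + 152.6 y = -3607.11
Solving the 2×2 system: x ≈ 3.4, y ≈ -25.8 km.

x ≈ 3.4 km, y ≈ -25.8 km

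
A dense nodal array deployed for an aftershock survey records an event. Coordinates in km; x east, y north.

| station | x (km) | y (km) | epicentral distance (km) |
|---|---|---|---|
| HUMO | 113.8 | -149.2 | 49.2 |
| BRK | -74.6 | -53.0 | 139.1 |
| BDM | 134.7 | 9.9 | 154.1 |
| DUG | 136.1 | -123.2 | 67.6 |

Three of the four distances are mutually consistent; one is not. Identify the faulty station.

Solve using three stations at a time. Using HUMO, BDM, DUG (subtract circle equations pairwise → linear system) gives (x, y) ≈ (68.8, -129.4).
Distances from that point to each station vs reported:
  HUMO: calculated 49.1 vs reported 49.2 → residual 0.1 km
  BRK: calculated 162.5 vs reported 139.1 → residual 23.4 km
  BDM: calculated 154.1 vs reported 154.1 → residual 0.0 km
  DUG: calculated 67.6 vs reported 67.6 → residual 0.0 km
HUMO, BDM, DUG are mutually consistent (residuals ≈ 0); BRK is off by 23.4 km.

BRK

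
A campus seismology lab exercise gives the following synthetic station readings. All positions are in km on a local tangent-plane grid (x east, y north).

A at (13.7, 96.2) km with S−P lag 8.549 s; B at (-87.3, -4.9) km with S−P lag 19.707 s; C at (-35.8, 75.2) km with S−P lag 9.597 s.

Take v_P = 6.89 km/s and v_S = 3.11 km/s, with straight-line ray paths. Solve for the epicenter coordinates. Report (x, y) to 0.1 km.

Distance from S−P lag: d = Δt · v_P v_S / (v_P − v_S) = Δt · (6.89·3.11)/(6.89−3.11) ≈ 5.6688·Δt.
So d_A = 48.46, d_B = 111.71, d_C = 54.40 km.
Circle about each station: (x − 13.7)² + (y − 96.2)² = 48.46²; (x + 87.3)² + (y + 4.9)² = 111.71²; (x + 35.8)² + (y − 75.2)² = 54.40².
Subtracting pairs of circle equations eliminates x²+y² and gives linear equations (the radical axes):
-202.0 x − 202.2 y = -11927.58
-99.0 x − 42.0 y = -3116.44
Solving the 2×2 system: x ≈ 11.2, y ≈ 47.8 km.

11.2 km east, 47.8 km north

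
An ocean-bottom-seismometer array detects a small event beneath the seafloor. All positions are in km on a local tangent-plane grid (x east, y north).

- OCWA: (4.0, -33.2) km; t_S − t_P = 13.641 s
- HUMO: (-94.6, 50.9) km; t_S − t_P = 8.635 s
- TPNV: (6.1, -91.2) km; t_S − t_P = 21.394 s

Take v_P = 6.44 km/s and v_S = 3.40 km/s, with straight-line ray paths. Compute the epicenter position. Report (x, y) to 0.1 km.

x ≈ -32.8 km, y ≈ 57.9 km

Distance from S−P lag: d = Δt · v_P v_S / (v_P − v_S) = Δt · (6.44·3.40)/(6.44−3.40) ≈ 7.2026·Δt.
So d_OCWA = 98.25, d_HUMO = 62.19, d_TPNV = 154.09 km.
Circle about each station: (x − 4.0)² + (y + 33.2)² = 98.25²; (x + 94.6)² + (y − 50.9)² = 62.19²; (x − 6.1)² + (y + 91.2)² = 154.09².
Subtracting pairs of circle equations eliminates x²+y² and gives linear equations (the radical axes):
-197.2 x + 168.2 y = 16207.20
4.2 x − 116.0 y = -6854.26
Solving the 2×2 system: x ≈ -32.8, y ≈ 57.9 km.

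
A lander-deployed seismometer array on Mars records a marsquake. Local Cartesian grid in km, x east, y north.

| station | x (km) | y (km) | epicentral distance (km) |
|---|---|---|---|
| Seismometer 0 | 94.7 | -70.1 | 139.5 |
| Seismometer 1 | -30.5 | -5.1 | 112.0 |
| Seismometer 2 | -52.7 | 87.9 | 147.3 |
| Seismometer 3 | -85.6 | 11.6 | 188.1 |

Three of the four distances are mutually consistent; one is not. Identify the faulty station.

Seismometer 1

Solve using three stations at a time. Using Seismometer 0, Seismometer 2, Seismometer 3 (subtract circle equations pairwise → linear system) gives (x, y) ≈ (93.4, 69.3).
Distances from that point to each station vs reported:
  Seismometer 0: calculated 139.4 vs reported 139.5 → residual 0.1 km
  Seismometer 1: calculated 144.5 vs reported 112.0 → residual 32.5 km
  Seismometer 2: calculated 147.3 vs reported 147.3 → residual 0.0 km
  Seismometer 3: calculated 188.1 vs reported 188.1 → residual 0.0 km
Seismometer 0, Seismometer 2, Seismometer 3 are mutually consistent (residuals ≈ 0); Seismometer 1 is off by 32.5 km.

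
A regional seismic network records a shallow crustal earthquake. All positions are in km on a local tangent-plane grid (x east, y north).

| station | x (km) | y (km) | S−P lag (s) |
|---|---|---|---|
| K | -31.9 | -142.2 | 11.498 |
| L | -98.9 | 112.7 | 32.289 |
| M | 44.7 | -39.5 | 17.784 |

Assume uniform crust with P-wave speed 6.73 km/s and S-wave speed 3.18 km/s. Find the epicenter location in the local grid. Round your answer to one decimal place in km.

Distance from S−P lag: d = Δt · v_P v_S / (v_P − v_S) = Δt · (6.73·3.18)/(6.73−3.18) ≈ 6.0286·Δt.
So d_K = 69.32, d_L = 194.66, d_M = 107.21 km.
Circle about each station: (x + 31.9)² + (y + 142.2)² = 69.32²; (x + 98.9)² + (y − 112.7)² = 194.66²; (x − 44.7)² + (y + 39.5)² = 107.21².
Subtracting the K equation from the L and M equations removes the quadratic terms:
-134.0 x + 509.8 y = -31843.20
153.2 x + 205.4 y = -24368.83
Solving the 2×2 system: x ≈ -55.7, y ≈ -77.1 km.

x ≈ -55.7 km, y ≈ -77.1 km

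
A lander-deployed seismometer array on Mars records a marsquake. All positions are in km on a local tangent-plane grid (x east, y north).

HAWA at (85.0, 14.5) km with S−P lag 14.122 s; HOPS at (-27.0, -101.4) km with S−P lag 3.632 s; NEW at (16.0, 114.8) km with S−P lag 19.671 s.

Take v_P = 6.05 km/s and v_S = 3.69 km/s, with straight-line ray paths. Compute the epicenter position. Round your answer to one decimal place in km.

Distance from S−P lag: d = Δt · v_P v_S / (v_P − v_S) = Δt · (6.05·3.69)/(6.05−3.69) ≈ 9.4595·Δt.
So d_HAWA = 133.59, d_HOPS = 34.36, d_NEW = 186.08 km.
Circle about each station: (x − 85.0)² + (y − 14.5)² = 133.59²; (x + 27.0)² + (y + 101.4)² = 34.36²; (x − 16.0)² + (y − 114.8)² = 186.08².
Subtracting the HAWA equation from the HOPS and NEW equations removes the quadratic terms:
-224.0 x − 231.8 y = 20241.39
-138.0 x + 200.6 y = -10779.69
Solving the 2×2 system: x ≈ -20.3, y ≈ -67.7 km.
Check against HAWA (with the unrounded x, y): √((x − 85.0)²+(y − 14.5)²) = 133.59 ≈ 133.59 km. ✓

(-20.3, -67.7)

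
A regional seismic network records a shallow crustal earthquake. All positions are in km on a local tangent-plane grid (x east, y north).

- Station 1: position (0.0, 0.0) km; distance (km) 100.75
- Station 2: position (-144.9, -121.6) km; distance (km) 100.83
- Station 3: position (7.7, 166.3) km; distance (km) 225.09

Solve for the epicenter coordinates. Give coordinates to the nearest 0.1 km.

Circle about each station: x² + y² = 100.75²; (x + 144.9)² + (y + 121.6)² = 100.83²; (x − 7.7)² + (y − 166.3)² = 225.09².
Subtracting the Station 1 equation from the Station 2 and Station 3 equations removes the quadratic terms:
-289.8 x − 243.2 y = 35766.44
15.4 x + 332.6 y = -12799.97
Solving the 2×2 system: x ≈ -94.8, y ≈ -34.1 km.

x ≈ -94.8 km, y ≈ -34.1 km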